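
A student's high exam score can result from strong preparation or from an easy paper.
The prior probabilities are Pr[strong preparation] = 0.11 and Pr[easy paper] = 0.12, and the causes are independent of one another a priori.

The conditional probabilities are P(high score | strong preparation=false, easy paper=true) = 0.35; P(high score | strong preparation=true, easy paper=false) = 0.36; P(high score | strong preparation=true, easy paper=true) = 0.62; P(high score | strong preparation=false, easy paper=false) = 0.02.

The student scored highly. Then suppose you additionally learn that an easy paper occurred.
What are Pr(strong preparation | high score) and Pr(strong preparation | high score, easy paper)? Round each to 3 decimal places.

Enumerate the 4 (strong preparation, easy paper) configurations and weight by the priors:
  P(high score) = 0.02·0.89·0.88 + 0.35·0.89·0.12 + 0.36·0.11·0.88 + 0.62·0.11·0.12
        = 0.015664 + 0.037380 + 0.034848 + 0.008184 = 0.096076
Configurations with strong preparation contribute 0.043032, so
  P(strong preparation | high score) = 0.043032 / 0.096076 ≈ 0.448

Now also conditioning on easy paper=true:
Sum P(high score|·) weighted by the priors over both values of strong preparation:
  P(high score | easy paper) = 0.35·0.89 + 0.62·0.11
        = 0.311500 + 0.068200 = 0.379700
The terms with strong preparation present sum to 0.068200, so
  P(strong preparation | high score, easy paper) = 0.068200 / 0.379700 ≈ 0.180
Conditioning on easy paper lowers the posterior on strong preparation: the classic explaining-away effect in a common-effect structure.

Pr(strong preparation | high score) ≈ 0.448; Pr(strong preparation | high score, easy paper) ≈ 0.180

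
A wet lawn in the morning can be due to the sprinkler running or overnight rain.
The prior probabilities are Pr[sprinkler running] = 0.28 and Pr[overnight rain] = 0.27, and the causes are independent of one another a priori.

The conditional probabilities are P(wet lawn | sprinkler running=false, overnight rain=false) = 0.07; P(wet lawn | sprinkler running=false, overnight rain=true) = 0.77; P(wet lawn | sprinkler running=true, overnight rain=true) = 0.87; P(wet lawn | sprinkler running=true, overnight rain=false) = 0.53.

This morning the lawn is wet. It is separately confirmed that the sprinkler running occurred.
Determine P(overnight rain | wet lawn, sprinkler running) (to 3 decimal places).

Enumerate both values of overnight rain and weight by the priors:
  P(wet lawn | sprinkler running) = 0.53×0.73 + 0.87×0.27
        = 0.386900 + 0.234900 = 0.621800
Keeping only the overnight rain-present terms gives 0.234900, so
  P(overnight rain | wet lawn, sprinkler running) = 0.234900 / 0.621800 ≈ 0.378

P(overnight rain | wet lawn, sprinkler running) ≈ 0.378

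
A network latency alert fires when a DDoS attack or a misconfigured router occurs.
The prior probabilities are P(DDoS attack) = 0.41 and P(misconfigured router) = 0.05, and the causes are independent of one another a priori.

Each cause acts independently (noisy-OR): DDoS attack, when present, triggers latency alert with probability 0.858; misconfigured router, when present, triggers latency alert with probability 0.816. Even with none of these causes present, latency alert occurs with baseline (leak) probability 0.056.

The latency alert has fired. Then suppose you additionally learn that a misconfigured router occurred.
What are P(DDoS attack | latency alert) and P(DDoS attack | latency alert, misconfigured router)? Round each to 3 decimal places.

P(DDoS attack | latency alert) ≈ 0.865; P(DDoS attack | latency alert, misconfigured router) ≈ 0.451

Under noisy-OR, P(latency alert | causes) = 1 − (1−0.056)·∏(1−qᵢ) over the active causes.
Sum P(latency alert|·) weighted by the priors over the 4 (DDoS attack, misconfigured router) configurations:
  P(latency alert) = 0.056·0.59·0.95 + 0.826304·0.59·0.05 + 0.865952·0.41·0.95 + 0.975335·0.41·0.05
        = 0.031388 + 0.024376 + 0.337288 + 0.019994 = 0.413046
Configurations with DDoS attack contribute 0.357282, so
  P(DDoS attack | latency alert) = 0.357282 / 0.413046 ≈ 0.865

With the extra evidence:
By total probability over both values of DDoS attack:
  P(latency alert | misconfigured router) = 0.826304·0.59 + 0.975335·0.41
        = 0.487519 + 0.399887 = 0.887406
The terms with DDoS attack present sum to 0.399887, so
  P(DDoS attack | latency alert, misconfigured router) = 0.399887 / 0.887406 ≈ 0.451
— misconfigured router explains away the evidence for DDoS attack.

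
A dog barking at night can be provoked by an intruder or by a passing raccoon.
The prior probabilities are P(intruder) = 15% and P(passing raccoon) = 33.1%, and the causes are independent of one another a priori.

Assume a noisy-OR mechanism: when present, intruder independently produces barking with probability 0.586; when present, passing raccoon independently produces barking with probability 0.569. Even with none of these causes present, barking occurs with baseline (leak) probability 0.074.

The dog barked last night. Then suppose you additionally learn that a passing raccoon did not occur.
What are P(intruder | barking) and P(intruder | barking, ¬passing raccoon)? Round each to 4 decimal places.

Under noisy-OR, P(barking | causes) = 1 − (1−0.074)·∏(1−qᵢ) over the active causes.
Numerator (weight on configurations with intruder): 0.061879 + 0.041446 = 0.103325
Denominator P(barking): 0.074×0.85×0.669 + 0.600894×0.85×0.331 + 0.616636×0.15×0.669 + 0.83477×0.15×0.331 = 0.314467
Posterior = 0.103325 / 0.314467 ≈ 0.3286

With the extra evidence:
For the numerator, keep only intruder=true terms: 0.616636×0.15 = 0.092495
Denominator P(barking | ¬passing raccoon): 0.074×0.85 + 0.616636×0.15 = 0.155395
P(intruder | barking, ¬passing raccoon) = 0.092495/0.155395 ≈ 0.5952

P(intruder | barking) ≈ 0.3286; P(intruder | barking, ¬passing raccoon) ≈ 0.5952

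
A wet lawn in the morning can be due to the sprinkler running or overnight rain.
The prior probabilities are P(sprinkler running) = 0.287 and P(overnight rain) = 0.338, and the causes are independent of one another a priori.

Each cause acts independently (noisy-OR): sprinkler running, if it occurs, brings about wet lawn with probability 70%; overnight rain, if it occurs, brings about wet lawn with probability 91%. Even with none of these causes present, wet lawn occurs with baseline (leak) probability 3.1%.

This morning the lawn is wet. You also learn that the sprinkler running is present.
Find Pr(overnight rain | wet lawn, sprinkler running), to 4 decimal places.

Under noisy-OR, P(wet lawn | causes) = 1 − (1−0.031)·∏(1−qᵢ) over the active causes.
By total probability over both values of overnight rain:
  P(wet lawn | sprinkler running) = 0.7093*0.662 + 0.973837*0.338
        = 0.469557 + 0.329157 = 0.798714
Configurations with overnight rain contribute 0.329157, so
  P(overnight rain | wet lawn, sprinkler running) = 0.329157 / 0.798714 ≈ 0.4121

Pr(overnight rain | wet lawn, sprinkler running) ≈ 0.4121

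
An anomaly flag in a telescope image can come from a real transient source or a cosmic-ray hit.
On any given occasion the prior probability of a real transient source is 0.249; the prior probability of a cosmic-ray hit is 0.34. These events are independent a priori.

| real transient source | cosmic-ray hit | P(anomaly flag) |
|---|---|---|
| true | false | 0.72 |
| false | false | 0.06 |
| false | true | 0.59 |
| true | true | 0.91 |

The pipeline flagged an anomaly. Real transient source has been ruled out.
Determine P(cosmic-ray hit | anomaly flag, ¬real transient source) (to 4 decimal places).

Sum P(anomaly flag|·) weighted by the priors over both values of cosmic-ray hit:
  P(anomaly flag | ¬real transient source) = 0.06·0.66 + 0.59·0.34
        = 0.039600 + 0.200600 = 0.240200
The terms with cosmic-ray hit present sum to 0.200600, so
  P(cosmic-ray hit | anomaly flag, ¬real transient source) = 0.200600 / 0.240200 ≈ 0.8351

P(cosmic-ray hit | anomaly flag, ¬real transient source) ≈ 0.8351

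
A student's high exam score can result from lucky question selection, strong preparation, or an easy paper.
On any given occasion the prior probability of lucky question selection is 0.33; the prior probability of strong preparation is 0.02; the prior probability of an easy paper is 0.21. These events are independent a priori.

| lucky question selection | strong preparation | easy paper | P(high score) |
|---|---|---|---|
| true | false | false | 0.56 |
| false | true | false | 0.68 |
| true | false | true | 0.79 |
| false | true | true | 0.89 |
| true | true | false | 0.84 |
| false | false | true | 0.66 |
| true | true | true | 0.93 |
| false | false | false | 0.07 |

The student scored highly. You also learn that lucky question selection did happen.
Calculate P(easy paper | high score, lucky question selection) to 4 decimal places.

P(easy paper | high score, lucky question selection) ≈ 0.2715

Numerator (weight on configurations with easy paper): 0.162582 + 0.003906 = 0.166488
The normalizing constant is 0.56×0.98×0.79 + 0.79×0.98×0.21 + 0.84×0.02×0.79 + 0.93×0.02×0.21 = 0.613312
Posterior = 0.166488 / 0.613312 ≈ 0.2715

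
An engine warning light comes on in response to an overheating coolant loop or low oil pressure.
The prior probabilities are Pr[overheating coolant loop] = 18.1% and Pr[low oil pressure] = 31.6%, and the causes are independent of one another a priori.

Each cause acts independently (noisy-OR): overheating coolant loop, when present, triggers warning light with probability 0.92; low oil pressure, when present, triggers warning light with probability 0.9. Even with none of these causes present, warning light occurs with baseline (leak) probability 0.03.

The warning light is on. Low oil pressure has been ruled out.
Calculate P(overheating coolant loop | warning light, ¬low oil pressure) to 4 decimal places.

P(overheating coolant loop | warning light, ¬low oil pressure) ≈ 0.8717

Under noisy-OR, P(warning light | causes) = 1 − (1−0.03)·∏(1−qᵢ) over the active causes.
Enumerate both values of overheating coolant loop and weight by the priors:
  P(warning light | ¬low oil pressure) = 0.03·0.819 + 0.9224·0.181
        = 0.024570 + 0.166954 = 0.191524
Configurations with overheating coolant loop contribute 0.166954, so
  P(overheating coolant loop | warning light, ¬low oil pressure) = 0.166954 / 0.191524 ≈ 0.8717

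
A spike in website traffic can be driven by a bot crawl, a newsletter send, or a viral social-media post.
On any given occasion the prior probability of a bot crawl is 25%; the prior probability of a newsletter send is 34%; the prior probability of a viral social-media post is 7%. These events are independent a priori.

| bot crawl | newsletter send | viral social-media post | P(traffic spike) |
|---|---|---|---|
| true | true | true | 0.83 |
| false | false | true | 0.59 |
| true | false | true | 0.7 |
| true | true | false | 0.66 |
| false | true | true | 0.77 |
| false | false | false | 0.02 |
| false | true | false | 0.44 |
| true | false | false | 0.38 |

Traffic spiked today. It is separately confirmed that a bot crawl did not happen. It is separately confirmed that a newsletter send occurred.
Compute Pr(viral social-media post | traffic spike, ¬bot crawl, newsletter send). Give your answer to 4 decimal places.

P(traffic spike | ¬bot crawl, newsletter send) = 0.44*0.93 + 0.77*0.07 = 0.409200 + 0.053900 = 0.463100
Restricting to configurations with viral social-media post present: 0.77*0.07 = 0.053900.
So P(viral social-media post | traffic spike, ¬bot crawl, newsletter send) = 0.053900/0.463100 ≈ 0.1164.

Pr(viral social-media post | traffic spike, ¬bot crawl, newsletter send) ≈ 0.1164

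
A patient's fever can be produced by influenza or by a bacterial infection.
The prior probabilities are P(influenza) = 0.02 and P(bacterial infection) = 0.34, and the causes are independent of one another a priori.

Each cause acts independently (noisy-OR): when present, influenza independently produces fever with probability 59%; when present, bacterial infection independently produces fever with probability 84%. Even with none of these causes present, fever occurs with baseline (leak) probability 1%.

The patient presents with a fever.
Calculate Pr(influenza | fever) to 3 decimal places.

Pr(influenza | fever) ≈ 0.047

Under noisy-OR, P(fever | causes) = 1 − (1−0.01)·∏(1−qᵢ) over the active causes.
For the numerator, keep only influenza=true terms: 0.007842 + 0.006358 = 0.014200
Normalizer over all consistent configurations: 0.01*0.98*0.66 + 0.8416*0.98*0.34 + 0.5941*0.02*0.66 + 0.935056*0.02*0.34 = 0.301089
Posterior = 0.014200 / 0.301089 ≈ 0.047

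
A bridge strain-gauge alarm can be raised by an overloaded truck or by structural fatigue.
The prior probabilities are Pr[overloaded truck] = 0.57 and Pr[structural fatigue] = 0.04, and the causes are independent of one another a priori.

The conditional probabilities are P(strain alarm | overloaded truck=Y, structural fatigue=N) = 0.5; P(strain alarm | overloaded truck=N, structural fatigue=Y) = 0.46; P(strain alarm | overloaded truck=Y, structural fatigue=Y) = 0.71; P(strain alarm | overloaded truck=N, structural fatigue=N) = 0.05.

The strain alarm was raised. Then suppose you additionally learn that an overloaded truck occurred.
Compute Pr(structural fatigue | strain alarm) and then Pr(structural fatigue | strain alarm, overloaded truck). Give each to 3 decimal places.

Numerator (weight on configurations with structural fatigue): 0.007912 + 0.016188 = 0.024100
Denominator P(strain alarm): 0.05×0.43×0.96 + 0.46×0.43×0.04 + 0.5×0.57×0.96 + 0.71×0.57×0.04 = 0.318340
P(structural fatigue | strain alarm) = 0.024100/0.318340 ≈ 0.076

With the extra evidence:
P(strain alarm | overloaded truck) = 0.5*0.96 + 0.71*0.04 = 0.480000 + 0.028400 = 0.508400
Of this, 0.028400 comes from 0.71*0.04 (the structural fatigue=true cases).
So P(structural fatigue | strain alarm, overloaded truck) = 0.028400/0.508400 ≈ 0.056.

Pr(structural fatigue | strain alarm) ≈ 0.076; Pr(structural fatigue | strain alarm, overloaded truck) ≈ 0.056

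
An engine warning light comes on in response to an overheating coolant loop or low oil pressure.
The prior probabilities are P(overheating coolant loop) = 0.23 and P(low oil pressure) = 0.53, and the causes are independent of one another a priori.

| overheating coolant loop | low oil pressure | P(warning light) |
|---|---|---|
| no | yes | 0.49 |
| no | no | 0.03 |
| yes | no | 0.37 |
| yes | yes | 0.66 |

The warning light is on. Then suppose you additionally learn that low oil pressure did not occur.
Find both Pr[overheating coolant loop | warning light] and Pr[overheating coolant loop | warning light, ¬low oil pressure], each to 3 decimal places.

Pr[overheating coolant loop | warning light] ≈ 0.364; Pr[overheating coolant loop | warning light, ¬low oil pressure] ≈ 0.787

Weight on overheating coolant loop=true, given the evidence: 0.039997 + 0.080454 = 0.120451
Denominator P(warning light): 0.03·0.77·0.47 + 0.49·0.77·0.53 + 0.37·0.23·0.47 + 0.66·0.23·0.53 = 0.331277
P(overheating coolant loop | warning light) = 0.120451/0.331277 ≈ 0.364

With the extra evidence:
P(warning light | ¬low oil pressure) = 0.03*0.77 + 0.37*0.23 = 0.023100 + 0.085100 = 0.108200
Of this, 0.085100 comes from 0.37*0.23 (the overheating coolant loop=true cases).
P(overheating coolant loop | warning light, ¬low oil pressure) = 0.085100 / 0.108200 ≈ 0.787
With low oil pressure excluded, overheating coolant loop must carry more of the explanatory weight for the warning light.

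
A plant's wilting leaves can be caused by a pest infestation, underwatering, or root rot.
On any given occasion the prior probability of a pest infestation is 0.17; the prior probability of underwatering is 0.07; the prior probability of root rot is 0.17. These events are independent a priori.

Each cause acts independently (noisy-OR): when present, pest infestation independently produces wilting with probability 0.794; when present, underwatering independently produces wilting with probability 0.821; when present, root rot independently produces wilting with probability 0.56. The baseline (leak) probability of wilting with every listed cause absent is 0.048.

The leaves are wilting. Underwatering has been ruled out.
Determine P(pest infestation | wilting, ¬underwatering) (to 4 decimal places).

Under noisy-OR, P(wilting | causes) = 1 − (1−0.048)·∏(1−qᵢ) over the active causes.
P(wilting | ¬underwatering) = 0.048×0.83×0.83 + 0.58112×0.83×0.17 + 0.803888×0.17×0.83 + 0.913711×0.17×0.17 = 0.033067 + 0.081996 + 0.113429 + 0.026406 = 0.254898
The pest infestation-present share is 0.113429 + 0.026406 = 0.139835.
P(pest infestation | wilting, ¬underwatering) = 0.139835 / 0.254898 ≈ 0.5486

P(pest infestation | wilting, ¬underwatering) ≈ 0.5486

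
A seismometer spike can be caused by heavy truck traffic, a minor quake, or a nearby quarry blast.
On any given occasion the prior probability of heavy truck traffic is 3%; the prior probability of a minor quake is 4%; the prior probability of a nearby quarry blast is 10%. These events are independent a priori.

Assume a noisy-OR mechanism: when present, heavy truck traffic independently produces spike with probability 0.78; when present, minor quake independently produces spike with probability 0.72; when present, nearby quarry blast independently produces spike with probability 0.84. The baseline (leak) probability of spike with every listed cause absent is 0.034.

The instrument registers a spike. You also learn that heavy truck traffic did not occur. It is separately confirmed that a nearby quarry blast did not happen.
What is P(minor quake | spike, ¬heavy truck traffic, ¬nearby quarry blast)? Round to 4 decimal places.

Under noisy-OR, P(spike | causes) = 1 − (1−0.034)·∏(1−qᵢ) over the active causes.
P(spike | ¬heavy truck traffic, ¬nearby quarry blast) = 0.034*0.96 + 0.72952*0.04 = 0.032640 + 0.029181 = 0.061821
The minor quake-present share is 0.72952*0.04 = 0.029181.
P(minor quake | spike, ¬heavy truck traffic, ¬nearby quarry blast) = 0.029181 / 0.061821 ≈ 0.4720

P(minor quake | spike, ¬heavy truck traffic, ¬nearby quarry blast) ≈ 0.4720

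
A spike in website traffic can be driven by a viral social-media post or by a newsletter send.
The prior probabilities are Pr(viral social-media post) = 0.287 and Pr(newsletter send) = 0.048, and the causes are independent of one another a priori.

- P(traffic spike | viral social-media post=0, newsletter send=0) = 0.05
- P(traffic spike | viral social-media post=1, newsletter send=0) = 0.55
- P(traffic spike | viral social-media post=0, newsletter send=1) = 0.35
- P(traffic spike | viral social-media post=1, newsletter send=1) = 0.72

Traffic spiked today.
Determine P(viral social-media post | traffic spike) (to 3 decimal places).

Weight on viral social-media post=true, given the evidence: 0.150273 + 0.009919 = 0.160192
The normalizing constant is 0.05*0.713*0.952 + 0.35*0.713*0.048 + 0.55*0.287*0.952 + 0.72*0.287*0.048 = 0.206109
P(viral social-media post | traffic spike) = 0.160192/0.206109 ≈ 0.777

P(viral social-media post | traffic spike) ≈ 0.777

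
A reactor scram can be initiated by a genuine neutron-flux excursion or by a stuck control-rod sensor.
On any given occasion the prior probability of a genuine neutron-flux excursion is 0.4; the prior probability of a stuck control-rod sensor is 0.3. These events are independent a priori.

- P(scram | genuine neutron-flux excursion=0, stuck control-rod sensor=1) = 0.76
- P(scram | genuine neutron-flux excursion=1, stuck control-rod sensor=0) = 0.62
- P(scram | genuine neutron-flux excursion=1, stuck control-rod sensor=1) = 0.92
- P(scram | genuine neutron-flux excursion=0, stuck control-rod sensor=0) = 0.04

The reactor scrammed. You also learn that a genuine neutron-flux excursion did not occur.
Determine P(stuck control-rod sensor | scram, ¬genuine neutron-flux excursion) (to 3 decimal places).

P(stuck control-rod sensor | scram, ¬genuine neutron-flux excursion) ≈ 0.891

Numerator (weight on configurations with stuck control-rod sensor): 0.76×0.3 = 0.228000
Normalizer over all consistent configurations: 0.04×0.7 + 0.76×0.3 = 0.256000
P(stuck control-rod sensor | scram, ¬genuine neutron-flux excursion) = 0.228000/0.256000 ≈ 0.891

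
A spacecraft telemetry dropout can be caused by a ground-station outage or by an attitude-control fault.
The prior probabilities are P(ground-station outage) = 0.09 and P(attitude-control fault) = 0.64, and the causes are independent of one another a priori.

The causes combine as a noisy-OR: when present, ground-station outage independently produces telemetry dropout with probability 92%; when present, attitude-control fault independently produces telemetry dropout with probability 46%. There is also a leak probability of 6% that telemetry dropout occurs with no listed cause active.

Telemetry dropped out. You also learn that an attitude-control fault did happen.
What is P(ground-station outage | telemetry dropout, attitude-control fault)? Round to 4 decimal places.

P(ground-station outage | telemetry dropout, attitude-control fault) ≈ 0.1616

Under noisy-OR, P(telemetry dropout | causes) = 1 − (1−0.06)·∏(1−qᵢ) over the active causes.
Sum P(telemetry dropout|·) weighted by the priors over both values of ground-station outage:
  P(telemetry dropout | attitude-control fault) = 0.4924×0.91 + 0.959392×0.09
        = 0.448084 + 0.086345 = 0.534429
The terms with ground-station outage present sum to 0.086345, so
  P(ground-station outage | telemetry dropout, attitude-control fault) = 0.086345 / 0.534429 ≈ 0.1616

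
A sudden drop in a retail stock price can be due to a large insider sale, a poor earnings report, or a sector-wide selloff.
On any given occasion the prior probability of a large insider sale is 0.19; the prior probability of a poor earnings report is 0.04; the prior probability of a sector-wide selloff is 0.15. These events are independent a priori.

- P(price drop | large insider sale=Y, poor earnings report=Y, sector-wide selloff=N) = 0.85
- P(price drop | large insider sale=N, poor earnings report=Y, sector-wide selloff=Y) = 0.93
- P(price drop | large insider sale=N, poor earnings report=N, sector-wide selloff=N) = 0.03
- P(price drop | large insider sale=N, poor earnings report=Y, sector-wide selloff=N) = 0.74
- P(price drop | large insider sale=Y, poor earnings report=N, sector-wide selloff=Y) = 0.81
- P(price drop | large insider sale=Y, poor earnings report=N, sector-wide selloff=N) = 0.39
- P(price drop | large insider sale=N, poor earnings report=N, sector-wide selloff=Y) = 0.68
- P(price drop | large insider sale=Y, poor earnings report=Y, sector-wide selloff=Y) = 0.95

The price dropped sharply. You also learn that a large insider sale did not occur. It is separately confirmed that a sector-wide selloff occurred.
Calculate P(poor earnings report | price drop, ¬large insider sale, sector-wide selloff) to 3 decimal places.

P(poor earnings report | price drop, ¬large insider sale, sector-wide selloff) ≈ 0.054

By total probability over both values of poor earnings report:
  P(price drop | ¬large insider sale, sector-wide selloff) = 0.68×0.96 + 0.93×0.04
        = 0.652800 + 0.037200 = 0.690000
The terms with poor earnings report present sum to 0.037200, so
  P(poor earnings report | price drop, ¬large insider sale, sector-wide selloff) = 0.037200 / 0.690000 ≈ 0.054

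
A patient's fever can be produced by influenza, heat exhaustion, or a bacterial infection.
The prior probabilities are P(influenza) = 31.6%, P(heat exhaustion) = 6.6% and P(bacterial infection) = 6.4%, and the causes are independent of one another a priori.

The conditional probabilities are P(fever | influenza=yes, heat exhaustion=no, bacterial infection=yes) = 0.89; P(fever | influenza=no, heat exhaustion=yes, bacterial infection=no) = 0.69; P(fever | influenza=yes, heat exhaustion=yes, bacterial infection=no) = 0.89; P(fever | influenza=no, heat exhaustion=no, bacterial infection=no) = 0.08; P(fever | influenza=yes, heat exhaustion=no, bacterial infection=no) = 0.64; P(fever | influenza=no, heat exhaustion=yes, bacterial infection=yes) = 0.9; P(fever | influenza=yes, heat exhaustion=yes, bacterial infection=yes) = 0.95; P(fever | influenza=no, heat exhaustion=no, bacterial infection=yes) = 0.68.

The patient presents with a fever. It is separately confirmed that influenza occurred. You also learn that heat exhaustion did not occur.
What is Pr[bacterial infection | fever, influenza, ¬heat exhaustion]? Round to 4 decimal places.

For the numerator, keep only bacterial infection=true terms: 0.89×0.064 = 0.056960
Normalizer over all consistent configurations: 0.64×0.936 + 0.89×0.064 = 0.656000
Posterior = 0.056960 / 0.656000 ≈ 0.0868

Pr[bacterial infection | fever, influenza, ¬heat exhaustion] ≈ 0.0868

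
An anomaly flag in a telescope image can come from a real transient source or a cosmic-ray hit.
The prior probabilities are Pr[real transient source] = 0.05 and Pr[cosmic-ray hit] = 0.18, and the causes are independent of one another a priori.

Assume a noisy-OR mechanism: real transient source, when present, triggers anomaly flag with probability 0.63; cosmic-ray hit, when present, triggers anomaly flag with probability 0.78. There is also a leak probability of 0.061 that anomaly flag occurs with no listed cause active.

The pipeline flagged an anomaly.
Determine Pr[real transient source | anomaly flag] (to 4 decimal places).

Pr[real transient source | anomaly flag] ≈ 0.1607

Under noisy-OR, P(anomaly flag | causes) = 1 − (1−0.061)·∏(1−qᵢ) over the active causes.
P(anomaly flag) = 0.061×0.95×0.82 + 0.79342×0.95×0.18 + 0.65257×0.05×0.82 + 0.923565×0.05×0.18 = 0.047519 + 0.135675 + 0.026755 + 0.008312 = 0.218261
Restricting to configurations with real transient source present: 0.026755 + 0.008312 = 0.035067.
Hence the posterior is 0.035067/0.218261 ≈ 0.1607.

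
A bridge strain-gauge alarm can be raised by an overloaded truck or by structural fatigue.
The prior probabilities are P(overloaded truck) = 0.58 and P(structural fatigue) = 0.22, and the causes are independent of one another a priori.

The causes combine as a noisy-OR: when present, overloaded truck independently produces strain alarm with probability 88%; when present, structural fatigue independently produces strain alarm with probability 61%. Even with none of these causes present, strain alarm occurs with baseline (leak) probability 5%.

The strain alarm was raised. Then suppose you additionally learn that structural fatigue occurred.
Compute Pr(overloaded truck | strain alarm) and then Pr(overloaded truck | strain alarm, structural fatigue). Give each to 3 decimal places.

Pr(overloaded truck | strain alarm) ≈ 0.875; Pr(overloaded truck | strain alarm, structural fatigue) ≈ 0.677

Under noisy-OR, P(strain alarm | causes) = 1 − (1−0.05)·∏(1−qᵢ) over the active causes.
P(strain alarm) = 0.05×0.42×0.78 + 0.6295×0.42×0.22 + 0.886×0.58×0.78 + 0.95554×0.58×0.22 = 0.016380 + 0.058166 + 0.400826 + 0.121927 = 0.597299
The overloaded truck-present share is 0.400826 + 0.121927 = 0.522753.
P(overloaded truck | strain alarm) = 0.522753 / 0.597299 ≈ 0.875

Now condition on the additional information:
P(strain alarm | structural fatigue) = 0.6295·0.42 + 0.95554·0.58 = 0.264390 + 0.554213 = 0.818603
Restricting to configurations with overloaded truck present: 0.95554·0.58 = 0.554213.
Hence the posterior is 0.554213/0.818603 ≈ 0.677.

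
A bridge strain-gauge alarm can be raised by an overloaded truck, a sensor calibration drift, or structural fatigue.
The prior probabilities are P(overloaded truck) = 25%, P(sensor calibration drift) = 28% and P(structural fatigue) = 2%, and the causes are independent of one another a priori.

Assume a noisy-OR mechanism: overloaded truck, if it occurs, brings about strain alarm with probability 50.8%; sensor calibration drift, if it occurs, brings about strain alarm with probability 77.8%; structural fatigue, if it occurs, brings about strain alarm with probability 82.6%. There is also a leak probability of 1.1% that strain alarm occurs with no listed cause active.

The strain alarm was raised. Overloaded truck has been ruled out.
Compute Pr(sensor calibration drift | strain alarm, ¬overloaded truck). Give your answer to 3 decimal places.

Pr(sensor calibration drift | strain alarm, ¬overloaded truck) ≈ 0.918

Under noisy-OR, P(strain alarm | causes) = 1 − (1−0.011)·∏(1−qᵢ) over the active causes.
Enumerate the 4 (sensor calibration drift, structural fatigue) configurations and weight by the priors:
  P(strain alarm | ¬overloaded truck) = 0.011·0.72·0.98 + 0.827914·0.72·0.02 + 0.780442·0.28·0.98 + 0.961797·0.28·0.02
        = 0.007762 + 0.011922 + 0.214153 + 0.005386 = 0.239223
The terms with sensor calibration drift present sum to 0.219539, so
  P(sensor calibration drift | strain alarm, ¬overloaded truck) = 0.219539 / 0.239223 ≈ 0.918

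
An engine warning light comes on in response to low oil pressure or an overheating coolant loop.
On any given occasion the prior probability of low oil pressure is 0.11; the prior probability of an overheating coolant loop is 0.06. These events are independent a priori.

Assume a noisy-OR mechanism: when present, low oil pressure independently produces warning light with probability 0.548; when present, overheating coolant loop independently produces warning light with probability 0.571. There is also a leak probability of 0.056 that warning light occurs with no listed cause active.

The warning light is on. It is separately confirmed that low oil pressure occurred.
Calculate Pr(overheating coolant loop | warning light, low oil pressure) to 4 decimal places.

Under noisy-OR, P(warning light | causes) = 1 − (1−0.056)·∏(1−qᵢ) over the active causes.
Weight on overheating coolant loop=true, given the evidence: 0.816951×0.06 = 0.049017
Denominator P(warning light | low oil pressure): 0.573312×0.94 + 0.816951×0.06 = 0.587930
Posterior = 0.049017 / 0.587930 ≈ 0.0834

Pr(overheating coolant loop | warning light, low oil pressure) ≈ 0.0834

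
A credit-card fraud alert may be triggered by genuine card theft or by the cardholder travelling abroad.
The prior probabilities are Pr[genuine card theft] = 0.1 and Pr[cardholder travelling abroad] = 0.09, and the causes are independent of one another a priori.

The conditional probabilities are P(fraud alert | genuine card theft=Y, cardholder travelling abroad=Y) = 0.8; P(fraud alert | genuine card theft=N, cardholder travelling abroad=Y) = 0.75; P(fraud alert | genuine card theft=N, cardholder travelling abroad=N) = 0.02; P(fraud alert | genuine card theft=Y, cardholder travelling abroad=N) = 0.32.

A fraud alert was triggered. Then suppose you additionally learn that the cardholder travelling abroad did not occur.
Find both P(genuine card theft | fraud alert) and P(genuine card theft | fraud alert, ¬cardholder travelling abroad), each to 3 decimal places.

Numerator (weight on configurations with genuine card theft): 0.029120 + 0.007200 = 0.036320
The normalizing constant is 0.02×0.9×0.91 + 0.75×0.9×0.09 + 0.32×0.1×0.91 + 0.8×0.1×0.09 = 0.113450
Posterior = 0.036320 / 0.113450 ≈ 0.320

With the extra evidence:
Weight on genuine card theft=true, given the evidence: 0.32*0.1 = 0.032000
The normalizing constant is 0.02*0.9 + 0.32*0.1 = 0.050000
Posterior = 0.032000 / 0.050000 ≈ 0.640
Ruling out cardholder travelling abroad raises the posterior on genuine card theft — the flip side of explaining away.

P(genuine card theft | fraud alert) ≈ 0.320; P(genuine card theft | fraud alert, ¬cardholder travelling abroad) ≈ 0.640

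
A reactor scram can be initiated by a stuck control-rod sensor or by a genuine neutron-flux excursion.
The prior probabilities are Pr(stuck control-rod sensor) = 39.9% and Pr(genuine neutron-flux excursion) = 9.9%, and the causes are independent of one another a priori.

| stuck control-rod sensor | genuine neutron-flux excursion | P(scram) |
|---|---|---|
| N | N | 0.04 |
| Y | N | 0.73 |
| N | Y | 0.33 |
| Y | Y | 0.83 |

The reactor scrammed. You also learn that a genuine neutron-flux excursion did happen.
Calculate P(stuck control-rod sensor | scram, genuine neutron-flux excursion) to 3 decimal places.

P(stuck control-rod sensor | scram, genuine neutron-flux excursion) ≈ 0.625

For the numerator, keep only stuck control-rod sensor=true terms: 0.83·0.399 = 0.331170
Normalizer over all consistent configurations: 0.33·0.601 + 0.83·0.399 = 0.529500
P(stuck control-rod sensor | scram, genuine neutron-flux excursion) = 0.331170/0.529500 ≈ 0.625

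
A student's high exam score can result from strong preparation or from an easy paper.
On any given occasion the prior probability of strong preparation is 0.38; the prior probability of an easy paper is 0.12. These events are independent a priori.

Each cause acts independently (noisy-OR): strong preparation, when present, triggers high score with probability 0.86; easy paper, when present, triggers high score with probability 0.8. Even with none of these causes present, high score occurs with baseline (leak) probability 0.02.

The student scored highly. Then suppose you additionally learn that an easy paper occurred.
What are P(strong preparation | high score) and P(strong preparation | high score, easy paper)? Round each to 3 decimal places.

P(strong preparation | high score) ≈ 0.825; P(strong preparation | high score, easy paper) ≈ 0.426

Under noisy-OR, P(high score | causes) = 1 − (1−0.02)·∏(1−qᵢ) over the active causes.
Sum P(high score|·) weighted by the priors over the 4 (strong preparation, easy paper) configurations:
  P(high score) = 0.02*0.62*0.88 + 0.804*0.62*0.12 + 0.8628*0.38*0.88 + 0.97256*0.38*0.12
        = 0.010912 + 0.059818 + 0.288520 + 0.044349 = 0.403599
Keeping only the strong preparation-present terms gives 0.332869, so
  P(strong preparation | high score) = 0.332869 / 0.403599 ≈ 0.825

Now condition on the additional information:
Numerator (weight on configurations with strong preparation): 0.97256*0.38 = 0.369573
Denominator P(high score | easy paper): 0.804*0.62 + 0.97256*0.38 = 0.868053
P(strong preparation | high score, easy paper) = 0.369573/0.868053 ≈ 0.426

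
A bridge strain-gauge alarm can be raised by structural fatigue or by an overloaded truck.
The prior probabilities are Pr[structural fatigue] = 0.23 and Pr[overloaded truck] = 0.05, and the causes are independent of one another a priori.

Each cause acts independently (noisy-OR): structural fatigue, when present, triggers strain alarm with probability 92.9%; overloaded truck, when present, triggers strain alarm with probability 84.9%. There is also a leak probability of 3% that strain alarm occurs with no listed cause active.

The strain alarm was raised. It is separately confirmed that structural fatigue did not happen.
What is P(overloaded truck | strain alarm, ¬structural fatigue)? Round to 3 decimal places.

P(overloaded truck | strain alarm, ¬structural fatigue) ≈ 0.600

Under noisy-OR, P(strain alarm | causes) = 1 − (1−0.03)·∏(1−qᵢ) over the active causes.
Weight on overloaded truck=true, given the evidence: 0.85353·0.05 = 0.042677
The normalizing constant is 0.03·0.95 + 0.85353·0.05 = 0.071177
P(overloaded truck | strain alarm, ¬structural fatigue) = 0.042677/0.071177 ≈ 0.600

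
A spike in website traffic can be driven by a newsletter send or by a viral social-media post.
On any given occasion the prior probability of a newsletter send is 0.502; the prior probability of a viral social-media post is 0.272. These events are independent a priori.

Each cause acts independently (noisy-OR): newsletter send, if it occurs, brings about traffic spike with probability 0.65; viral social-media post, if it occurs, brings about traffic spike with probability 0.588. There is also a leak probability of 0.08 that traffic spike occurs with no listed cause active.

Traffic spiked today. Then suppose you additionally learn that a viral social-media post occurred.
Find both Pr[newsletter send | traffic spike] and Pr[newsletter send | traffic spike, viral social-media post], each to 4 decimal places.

Pr[newsletter send | traffic spike] ≈ 0.7640; Pr[newsletter send | traffic spike, viral social-media post] ≈ 0.5847

Under noisy-OR, P(traffic spike | causes) = 1 − (1−0.08)·∏(1−qᵢ) over the active causes.
P(traffic spike) = 0.08·0.498·0.728 + 0.62096·0.498·0.272 + 0.678·0.502·0.728 + 0.867336·0.502·0.272 = 0.029004 + 0.084113 + 0.247779 + 0.118430 = 0.479326
Of this, 0.366209 comes from 0.247779 + 0.118430 (the newsletter send=true cases).
Hence the posterior is 0.366209/0.479326 ≈ 0.7640.

Now condition on the additional information:
P(traffic spike | viral social-media post) = 0.62096*0.498 + 0.867336*0.502 = 0.309238 + 0.435403 = 0.744641
Of this, 0.435403 comes from 0.867336*0.502 (the newsletter send=true cases).
So P(newsletter send | traffic spike, viral social-media post) = 0.435403/0.744641 ≈ 0.5847.
— viral social-media post explains away the evidence for newsletter send.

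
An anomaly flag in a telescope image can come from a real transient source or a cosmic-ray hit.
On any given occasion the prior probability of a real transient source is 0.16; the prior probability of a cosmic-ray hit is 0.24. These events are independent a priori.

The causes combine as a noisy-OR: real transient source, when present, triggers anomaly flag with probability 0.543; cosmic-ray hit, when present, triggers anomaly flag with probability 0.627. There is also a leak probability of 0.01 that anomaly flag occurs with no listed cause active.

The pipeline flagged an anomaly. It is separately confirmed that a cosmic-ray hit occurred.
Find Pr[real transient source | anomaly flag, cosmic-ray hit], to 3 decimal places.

Under noisy-OR, P(anomaly flag | causes) = 1 − (1−0.01)·∏(1−qᵢ) over the active causes.
Sum P(anomaly flag|·) weighted by the priors over both values of real transient source:
  P(anomaly flag | cosmic-ray hit) = 0.63073×0.84 + 0.831244×0.16
        = 0.529813 + 0.132999 = 0.662812
The terms with real transient source present sum to 0.132999, so
  P(real transient source | anomaly flag, cosmic-ray hit) = 0.132999 / 0.662812 ≈ 0.201

Pr[real transient source | anomaly flag, cosmic-ray hit] ≈ 0.201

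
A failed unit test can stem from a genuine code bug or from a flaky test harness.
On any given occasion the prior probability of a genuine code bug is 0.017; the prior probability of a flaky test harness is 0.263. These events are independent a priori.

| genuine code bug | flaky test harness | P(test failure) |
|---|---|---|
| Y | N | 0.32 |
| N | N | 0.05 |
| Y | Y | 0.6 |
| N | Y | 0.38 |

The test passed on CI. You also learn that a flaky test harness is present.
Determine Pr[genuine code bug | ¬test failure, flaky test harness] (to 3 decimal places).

Weight on genuine code bug=true, given the evidence: 0.4×0.017 = 0.006800
Denominator P(¬test failure | flaky test harness): 0.62×0.983 + 0.4×0.017 = 0.616260
Posterior = 0.006800 / 0.616260 ≈ 0.011

Pr[genuine code bug | ¬test failure, flaky test harness] ≈ 0.011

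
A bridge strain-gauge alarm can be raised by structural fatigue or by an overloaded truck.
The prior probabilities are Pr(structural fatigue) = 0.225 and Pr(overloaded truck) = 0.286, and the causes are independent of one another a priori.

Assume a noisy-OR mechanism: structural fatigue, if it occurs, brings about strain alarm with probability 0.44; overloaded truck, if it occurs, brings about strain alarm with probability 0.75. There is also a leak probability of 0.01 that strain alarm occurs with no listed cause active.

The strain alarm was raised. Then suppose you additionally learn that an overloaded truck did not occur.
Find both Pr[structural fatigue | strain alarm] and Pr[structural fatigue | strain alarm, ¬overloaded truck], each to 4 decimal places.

Under noisy-OR, P(strain alarm | causes) = 1 − (1−0.01)·∏(1−qᵢ) over the active causes.
For the numerator, keep only structural fatigue=true terms: 0.071586 + 0.055431 = 0.127017
Normalizer over all consistent configurations: 0.01×0.775×0.714 + 0.7525×0.775×0.286 + 0.4456×0.225×0.714 + 0.8614×0.225×0.286 = 0.299343
Posterior = 0.127017 / 0.299343 ≈ 0.4243

With the extra evidence:
For the numerator, keep only structural fatigue=true terms: 0.4456*0.225 = 0.100260
Normalizer over all consistent configurations: 0.01*0.775 + 0.4456*0.225 = 0.108010
Posterior = 0.100260 / 0.108010 ≈ 0.9282
Ruling out overloaded truck raises the posterior on structural fatigue — the flip side of explaining away.

Pr[structural fatigue | strain alarm] ≈ 0.4243; Pr[structural fatigue | strain alarm, ¬overloaded truck] ≈ 0.9282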